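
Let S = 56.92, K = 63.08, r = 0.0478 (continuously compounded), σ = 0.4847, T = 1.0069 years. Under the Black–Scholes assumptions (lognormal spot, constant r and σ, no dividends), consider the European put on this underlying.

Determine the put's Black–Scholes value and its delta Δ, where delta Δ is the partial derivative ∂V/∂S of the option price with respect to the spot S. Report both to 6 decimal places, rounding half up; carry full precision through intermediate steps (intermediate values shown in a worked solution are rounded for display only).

σ√T = 0.4847·√1.0069 = 0.486369
d₁ = (ln(S/K) + (r+σ²/2)T) / (σ√T) = (ln(56.92/63.08) + (0.0478+0.4847²/2)·1.0069) / 0.486369 = (-0.102757 + 0.166407) / 0.486369 = 0.130868
d₂ = d₁ − σ√T = 0.130868 − 0.486369 = -0.355501
e^{−rT} = e^{−0.0478·1.0069} = 0.953010
N(−d₁) = 0.447940,  N(−d₂) = 0.638893
Put price V = K·e^{−rT}·N(−d₂) − S·N(−d₁) = 38.407600 − 25.496727 = 12.910873
Δ = −N(−d₁) = -0.447940

price = 12.910873
Δ = -0.447940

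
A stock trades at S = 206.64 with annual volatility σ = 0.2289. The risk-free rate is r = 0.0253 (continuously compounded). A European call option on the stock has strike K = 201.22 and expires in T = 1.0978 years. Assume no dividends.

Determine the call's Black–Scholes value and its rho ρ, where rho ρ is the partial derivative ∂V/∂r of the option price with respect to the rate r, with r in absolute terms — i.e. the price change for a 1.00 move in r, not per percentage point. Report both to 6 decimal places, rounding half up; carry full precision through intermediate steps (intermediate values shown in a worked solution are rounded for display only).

σ√T = 0.2289·√1.0978 = 0.239832
d₁ = (ln(S/K) + (r+σ²/2)T) / (σ√T) = (ln(206.64/201.22) + (0.0253+0.2289²/2)·1.0978) / 0.239832 = (0.026579 + 0.056534) / 0.239832 = 0.346548
d₂ = d₁ − σ√T = 0.346548 − 0.239832 = 0.106716
e^{−rT} = e^{−0.0253·1.0978} = 0.972608
N(d₁) = 0.635535,  N(d₂) = 0.542493
Call price V = S·N(d₁) − K·e^{−rT}·N(d₂) = 131.326867 − 106.170269 = 25.156599
ρ = K·T·e^{−rT}·N(d₂) = 116.553721

price = 25.156599
ρ = 116.553721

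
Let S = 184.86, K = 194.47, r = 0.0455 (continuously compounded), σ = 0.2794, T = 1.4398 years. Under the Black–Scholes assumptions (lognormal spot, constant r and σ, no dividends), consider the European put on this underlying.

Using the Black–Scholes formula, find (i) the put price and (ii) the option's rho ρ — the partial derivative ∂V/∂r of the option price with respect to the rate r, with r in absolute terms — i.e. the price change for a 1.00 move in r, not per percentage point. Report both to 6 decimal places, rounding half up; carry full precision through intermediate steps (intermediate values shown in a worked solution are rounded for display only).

price = 23.091105
ρ = -143.997635

σ√T = 0.2794·√1.4398 = 0.335257
d₁ = (ln(S/K) + (r+σ²/2)T) / (σ√T) = (ln(184.86/194.47) + (0.0455+0.2794²/2)·1.4398) / 0.335257 = (-0.050679 + 0.121709) / 0.335257 = 0.211868
d₂ = d₁ − σ√T = 0.211868 − 0.335257 = -0.123388
e^{−rT} = e^{−0.0455·1.4398} = 0.936589
N(−d₁) = 0.416105,  N(−d₂) = 0.549100
Put price V = K·e^{−rT}·N(−d₂) − S·N(−d₁) = 100.012248 − 76.921143 = 23.091105
ρ = −K·T·e^{−rT}·N(−d₂) = -143.997635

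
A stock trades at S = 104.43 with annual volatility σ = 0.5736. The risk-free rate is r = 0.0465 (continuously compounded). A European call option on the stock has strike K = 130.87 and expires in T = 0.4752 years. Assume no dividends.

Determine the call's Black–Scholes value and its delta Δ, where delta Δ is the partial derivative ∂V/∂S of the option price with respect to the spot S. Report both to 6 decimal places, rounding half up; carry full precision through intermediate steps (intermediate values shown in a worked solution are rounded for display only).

price = 8.746316
Δ = 0.375553

σ√T = 0.5736·√0.4752 = 0.395410
d₁ = (ln(S/K) + (r+σ²/2)T) / (σ√T) = (ln(104.43/130.87) + (0.0465+0.5736²/2)·0.4752) / 0.395410 = (-0.225687 + 0.100271) / 0.395410 = -0.317180
d₂ = d₁ − σ√T = -0.317180 − 0.395410 = -0.712590
e^{−rT} = e^{−0.0465·0.4752} = 0.978146
N(d₁) = 0.375553,  N(d₂) = 0.238050
Call price V = S·N(d₁) − K·e^{−rT}·N(d₂) = 39.219035 − 30.472719 = 8.746316
Δ = N(d₁) = 0.375553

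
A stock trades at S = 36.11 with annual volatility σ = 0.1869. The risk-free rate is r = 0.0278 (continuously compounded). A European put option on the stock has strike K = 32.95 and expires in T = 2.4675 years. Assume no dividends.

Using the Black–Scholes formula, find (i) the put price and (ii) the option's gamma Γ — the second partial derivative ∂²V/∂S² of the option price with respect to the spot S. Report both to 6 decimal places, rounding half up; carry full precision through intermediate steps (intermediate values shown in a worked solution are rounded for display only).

σ√T = 0.1869·√2.4675 = 0.293588
d₁ = (ln(S/K) + (r+σ²/2)T) / (σ√T) = (ln(36.11/32.95) + (0.0278+0.1869²/2)·2.4675) / 0.293588 = (0.091579 + 0.111693) / 0.293588 = 0.692372
d₂ = d₁ − σ√T = 0.692372 − 0.293588 = 0.398784
e^{−rT} = e^{−0.0278·2.4675} = 0.933703
N(−d₁) = 0.244352,  N(−d₂) = 0.345026
Put price V = K·e^{−rT}·N(−d₂) − S·N(−d₁) = 10.614907 − 8.823545 = 1.791363
φ(d₁) = (1/√(2π))·e^{−d₁²/2} = 0.313917
Γ = φ(d₁) / (S·σ·√T) = 0.029611

price = 1.791363
Γ = 0.029611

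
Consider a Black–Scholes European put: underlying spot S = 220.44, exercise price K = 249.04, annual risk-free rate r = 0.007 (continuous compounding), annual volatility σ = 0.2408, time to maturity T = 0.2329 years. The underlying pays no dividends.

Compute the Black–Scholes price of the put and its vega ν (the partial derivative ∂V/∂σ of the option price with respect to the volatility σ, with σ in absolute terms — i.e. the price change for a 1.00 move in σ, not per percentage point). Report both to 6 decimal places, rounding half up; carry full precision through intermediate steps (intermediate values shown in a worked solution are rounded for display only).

σ√T = 0.2408·√0.2329 = 0.116209
d₁ = (ln(S/K) + (r+σ²/2)T) / (σ√T) = (ln(220.44/249.04) + (0.007+0.2408²/2)·0.2329) / 0.116209 = (-0.121988 + 0.008383) / 0.116209 = -0.977592
d₂ = d₁ − σ√T = -0.977592 − 0.116209 = -1.093801
e^{−rT} = e^{−0.007·0.2329} = 0.998371
N(−d₁) = 0.835862,  N(−d₂) = 0.862979
Put price V = K·e^{−rT}·N(−d₂) − S·N(−d₁) = 214.566183 − 184.257400 = 30.308784
φ(d₁) = (1/√(2π))·e^{−d₁²/2} = 0.247392
ν = S·φ(d₁)·√T = 26.318469

price = 30.308784
ν = 26.318469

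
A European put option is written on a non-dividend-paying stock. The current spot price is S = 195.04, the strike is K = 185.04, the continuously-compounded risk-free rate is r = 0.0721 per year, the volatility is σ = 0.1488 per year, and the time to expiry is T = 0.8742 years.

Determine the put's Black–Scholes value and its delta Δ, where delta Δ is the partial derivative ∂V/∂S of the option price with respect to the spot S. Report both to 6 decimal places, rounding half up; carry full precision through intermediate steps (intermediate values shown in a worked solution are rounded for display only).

σ√T = 0.1488·√0.8742 = 0.139126
d₁ = (ln(S/K) + (r+σ²/2)T) / (σ√T) = (ln(195.04/185.04) + (0.0721+0.1488²/2)·0.8742) / 0.139126 = (0.052633 + 0.072708) / 0.139126 = 0.900913
d₂ = d₁ − σ√T = 0.900913 − 0.139126 = 0.761787
e^{−rT} = e^{−0.0721·0.8742} = 0.938915
N(−d₁) = 0.183817,  N(−d₂) = 0.223093
Put price V = K·e^{−rT}·N(−d₂) − S·N(−d₁) = 38.759568 − 35.851702 = 2.907866
Δ = −N(−d₁) = -0.183817

price = 2.907866
Δ = -0.183817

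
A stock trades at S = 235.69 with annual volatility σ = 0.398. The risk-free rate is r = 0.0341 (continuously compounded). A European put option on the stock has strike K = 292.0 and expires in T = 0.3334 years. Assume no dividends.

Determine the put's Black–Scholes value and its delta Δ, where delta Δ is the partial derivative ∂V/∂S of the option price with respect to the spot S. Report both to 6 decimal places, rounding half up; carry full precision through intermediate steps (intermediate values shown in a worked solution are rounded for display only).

σ√T = 0.398·√0.3334 = 0.229808
d₁ = (ln(S/K) + (r+σ²/2)T) / (σ√T) = (ln(235.69/292.0) + (0.0341+0.398²/2)·0.3334) / 0.229808 = (-0.214236 + 0.037775) / 0.229808 = -0.767864
d₂ = d₁ − σ√T = -0.767864 − 0.229808 = -0.997672
e^{−rT} = e^{−0.0341·0.3334} = 0.988695
N(−d₁) = 0.778716,  N(−d₂) = 0.840781
Put price V = K·e^{−rT}·N(−d₂) − S·N(−d₁) = 242.732640 − 183.535560 = 59.197081
Δ = −N(−d₁) = -0.778716

price = 59.197081
Δ = -0.778716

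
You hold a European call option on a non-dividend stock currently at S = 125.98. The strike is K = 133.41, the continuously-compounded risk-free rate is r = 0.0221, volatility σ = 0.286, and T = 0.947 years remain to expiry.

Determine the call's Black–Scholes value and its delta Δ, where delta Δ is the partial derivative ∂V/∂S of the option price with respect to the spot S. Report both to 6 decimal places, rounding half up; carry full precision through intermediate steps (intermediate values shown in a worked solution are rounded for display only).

price = 11.988009
Δ = 0.503376

σ√T = 0.286·√0.947 = 0.278318
d₁ = (ln(S/K) + (r+σ²/2)T) / (σ√T) = (ln(125.98/133.41) + (0.0221+0.286²/2)·0.947) / 0.278318 = (-0.057304 + 0.059659) / 0.278318 = 0.008462
d₂ = d₁ − σ√T = 0.008462 − 0.278318 = -0.269856
e^{−rT} = e^{−0.0221·0.947} = 0.979289
N(d₁) = 0.503376,  N(d₂) = 0.393636
Call price V = S·N(d₁) − K·e^{−rT}·N(d₂) = 63.415294 − 51.427285 = 11.988009
Δ = N(d₁) = 0.503376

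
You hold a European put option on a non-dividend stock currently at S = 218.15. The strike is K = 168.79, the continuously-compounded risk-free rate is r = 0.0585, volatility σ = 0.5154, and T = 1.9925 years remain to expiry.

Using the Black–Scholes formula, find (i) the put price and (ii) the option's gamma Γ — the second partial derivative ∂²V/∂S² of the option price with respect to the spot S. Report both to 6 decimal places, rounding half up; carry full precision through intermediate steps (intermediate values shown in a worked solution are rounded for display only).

σ√T = 0.5154·√1.9925 = 0.727518
d₁ = (ln(S/K) + (r+σ²/2)T) / (σ√T) = (ln(218.15/168.79) + (0.0585+0.5154²/2)·1.9925) / 0.727518 = (0.256528 + 0.381202) / 0.727518 = 0.876583
d₂ = d₁ − σ√T = 0.876583 − 0.727518 = 0.149065
e^{−rT} = e^{−0.0585·1.9925} = 0.889976
N(−d₁) = 0.190357,  N(−d₂) = 0.440751
Put price V = K·e^{−rT}·N(−d₂) − S·N(−d₁) = 66.209162 − 41.526277 = 24.682885
φ(d₁) = (1/√(2π))·e^{−d₁²/2} = 0.271678
Γ = φ(d₁) / (S·σ·√T) = 0.001712

price = 24.682885
Γ = 0.001712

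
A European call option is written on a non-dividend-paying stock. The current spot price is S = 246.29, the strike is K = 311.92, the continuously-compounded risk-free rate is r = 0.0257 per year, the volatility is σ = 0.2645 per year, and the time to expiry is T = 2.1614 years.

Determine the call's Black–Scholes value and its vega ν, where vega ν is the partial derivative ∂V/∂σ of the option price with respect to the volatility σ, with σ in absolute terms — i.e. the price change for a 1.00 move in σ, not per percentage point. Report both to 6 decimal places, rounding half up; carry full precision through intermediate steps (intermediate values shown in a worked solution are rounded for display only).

price = 21.695154
ν = 139.273017

σ√T = 0.2645·√2.1614 = 0.388860
d₁ = (ln(S/K) + (r+σ²/2)T) / (σ√T) = (ln(246.29/311.92) + (0.0257+0.2645²/2)·2.1614) / 0.388860 = (-0.236237 + 0.131154) / 0.388860 = -0.270234
d₂ = d₁ − σ√T = -0.270234 − 0.388860 = -0.659094
e^{−rT} = e^{−0.0257·2.1614} = 0.945967
N(d₁) = 0.393490,  N(d₂) = 0.254918
Call price V = S·N(d₁) − K·e^{−rT}·N(d₂) = 96.912722 − 75.217568 = 21.695154
φ(d₁) = (1/√(2π))·e^{−d₁²/2} = 0.384638
ν = S·φ(d₁)·√T = 139.273017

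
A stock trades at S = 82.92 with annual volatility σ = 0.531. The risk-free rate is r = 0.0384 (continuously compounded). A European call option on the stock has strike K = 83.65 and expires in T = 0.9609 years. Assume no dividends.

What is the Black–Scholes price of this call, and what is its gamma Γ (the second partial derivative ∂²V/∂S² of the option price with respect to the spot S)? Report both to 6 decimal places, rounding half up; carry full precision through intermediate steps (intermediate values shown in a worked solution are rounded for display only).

price = 17.964337
Γ = 0.008798

σ√T = 0.531·√0.9609 = 0.520515
d₁ = (ln(S/K) + (r+σ²/2)T) / (σ√T) = (ln(82.92/83.65) + (0.0384+0.531²/2)·0.9609) / 0.520515 = (-0.008765 + 0.172367) / 0.520515 = 0.314307
d₂ = d₁ − σ√T = 0.314307 − 0.520515 = -0.206209
e^{−rT} = e^{−0.0384·0.9609} = 0.963774
N(d₁) = 0.623356,  N(d₂) = 0.418314
Call price V = S·N(d₁) − K·e^{−rT}·N(d₂) = 51.688681 − 33.724343 = 17.964337
φ(d₁) = (1/√(2π))·e^{−d₁²/2} = 0.379716
Γ = φ(d₁) / (S·σ·√T) = 0.008798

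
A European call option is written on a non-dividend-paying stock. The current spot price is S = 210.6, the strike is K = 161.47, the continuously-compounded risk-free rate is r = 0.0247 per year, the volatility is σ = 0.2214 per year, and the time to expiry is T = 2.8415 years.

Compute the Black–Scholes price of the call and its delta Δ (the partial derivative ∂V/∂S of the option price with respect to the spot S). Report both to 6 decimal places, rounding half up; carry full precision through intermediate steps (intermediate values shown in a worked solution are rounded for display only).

σ√T = 0.2214·√2.8415 = 0.373208
d₁ = (ln(S/K) + (r+σ²/2)T) / (σ√T) = (ln(210.6/161.47) + (0.0247+0.2214²/2)·2.8415) / 0.373208 = (0.265641 + 0.139827) / 0.373208 = 1.086440
d₂ = d₁ − σ√T = 1.086440 − 0.373208 = 0.713232
e^{−rT} = e^{−0.0247·2.8415} = 0.932221
N(d₁) = 0.861358,  N(d₂) = 0.762149
Call price V = S·N(d₁) − K·e^{−rT}·N(d₂) = 181.401953 − 114.723029 = 66.678924
Δ = N(d₁) = 0.861358

price = 66.678924
Δ = 0.861358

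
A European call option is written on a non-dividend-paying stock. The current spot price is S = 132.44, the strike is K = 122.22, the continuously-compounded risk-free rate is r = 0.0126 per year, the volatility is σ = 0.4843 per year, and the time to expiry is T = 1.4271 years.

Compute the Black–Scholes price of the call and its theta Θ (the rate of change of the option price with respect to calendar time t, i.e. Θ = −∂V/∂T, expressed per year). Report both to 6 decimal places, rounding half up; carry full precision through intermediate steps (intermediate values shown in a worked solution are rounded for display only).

price = 35.337068
Θ = -10.322802

σ√T = 0.4843·√1.4271 = 0.578551
d₁ = (ln(S/K) + (r+σ²/2)T) / (σ√T) = (ln(132.44/122.22) + (0.0126+0.4843²/2)·1.4271) / 0.578551 = (0.080307 + 0.185342) / 0.578551 = 0.459163
d₂ = d₁ − σ√T = 0.459163 − 0.578551 = -0.119388
e^{−rT} = e^{−0.0126·1.4271} = 0.982179
N(d₁) = 0.676941,  N(d₂) = 0.452484
Call price V = S·N(d₁) − K·e^{−rT}·N(d₂) = 89.654116 − 54.317048 = 35.337068
φ(d₁) = (1/√(2π))·e^{−d₁²/2} = 0.359028
Θ = −S·φ(d₁)·σ/(2√T) − r·K·e^{−rT}·N(d₂) = −9.638407 − 0.684395 = -10.322802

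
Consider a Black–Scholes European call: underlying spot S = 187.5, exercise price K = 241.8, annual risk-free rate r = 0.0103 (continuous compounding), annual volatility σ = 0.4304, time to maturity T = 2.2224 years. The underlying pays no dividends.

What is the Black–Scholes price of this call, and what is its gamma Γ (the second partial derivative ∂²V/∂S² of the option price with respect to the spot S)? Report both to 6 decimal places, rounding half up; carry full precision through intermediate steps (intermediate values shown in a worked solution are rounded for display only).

price = 32.211551
Γ = 0.003313

σ√T = 0.4304·√2.2224 = 0.641628
d₁ = (ln(S/K) + (r+σ²/2)T) / (σ√T) = (ln(187.5/241.8) + (0.0103+0.4304²/2)·2.2224) / 0.641628 = (-0.254332 + 0.228734) / 0.641628 = -0.039895
d₂ = d₁ − σ√T = -0.039895 − 0.641628 = -0.681524
e^{−rT} = e^{−0.0103·2.2224} = 0.977369
N(d₁) = 0.484088,  N(d₂) = 0.247770
Call price V = S·N(d₁) − K·e^{−rT}·N(d₂) = 90.766543 − 58.554992 = 32.211551
φ(d₁) = (1/√(2π))·e^{−d₁²/2} = 0.398625
Γ = φ(d₁) / (S·σ·√T) = 0.003313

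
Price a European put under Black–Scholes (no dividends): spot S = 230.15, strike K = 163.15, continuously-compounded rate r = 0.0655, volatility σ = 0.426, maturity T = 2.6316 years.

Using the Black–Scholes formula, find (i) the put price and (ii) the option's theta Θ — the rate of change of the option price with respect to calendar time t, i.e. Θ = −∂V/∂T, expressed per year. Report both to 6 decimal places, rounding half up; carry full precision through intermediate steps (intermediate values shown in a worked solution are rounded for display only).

price = 15.643206
Θ = -3.541831

σ√T = 0.426·√2.6316 = 0.691066
d₁ = (ln(S/K) + (r+σ²/2)T) / (σ√T) = (ln(230.15/163.15) + (0.0655+0.426²/2)·2.6316) / 0.691066 = (0.344061 + 0.411156) / 0.691066 = 1.092829
d₂ = d₁ − σ√T = 1.092829 − 0.691066 = 0.401763
e^{−rT} = e^{−0.0655·2.6316} = 0.841668
N(−d₁) = 0.137234,  N(−d₂) = 0.343929
Put price V = K·e^{−rT}·N(−d₂) − S·N(−d₁) = 47.227700 − 31.584494 = 15.643206
φ(d₁) = (1/√(2π))·e^{−d₁²/2} = 0.219572
Θ = −S·φ(d₁)·σ/(2√T) + r·K·e^{−rT}·N(−d₂) = −6.635246 + 3.093414 = -3.541831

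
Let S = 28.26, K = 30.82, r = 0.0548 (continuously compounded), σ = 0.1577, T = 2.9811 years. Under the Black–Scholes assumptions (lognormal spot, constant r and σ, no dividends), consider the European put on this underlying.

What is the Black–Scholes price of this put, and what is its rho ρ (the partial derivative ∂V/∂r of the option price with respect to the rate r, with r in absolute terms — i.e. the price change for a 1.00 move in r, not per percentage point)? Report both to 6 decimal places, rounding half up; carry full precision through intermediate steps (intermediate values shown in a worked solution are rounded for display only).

price = 2.020049
ρ = -34.505866

σ√T = 0.1577·√2.9811 = 0.272283
d₁ = (ln(S/K) + (r+σ²/2)T) / (σ√T) = (ln(28.26/30.82) + (0.0548+0.1577²/2)·2.9811) / 0.272283 = (-0.086716 + 0.200433) / 0.272283 = 0.417642
d₂ = d₁ − σ√T = 0.417642 − 0.272283 = 0.145360
e^{−rT} = e^{−0.0548·2.9811} = 0.849282
N(−d₁) = 0.338104,  N(−d₂) = 0.442213
Put price V = K·e^{−rT}·N(−d₂) − S·N(−d₁) = 11.574877 − 9.554829 = 2.020049
ρ = −K·T·e^{−rT}·N(−d₂) = -34.505866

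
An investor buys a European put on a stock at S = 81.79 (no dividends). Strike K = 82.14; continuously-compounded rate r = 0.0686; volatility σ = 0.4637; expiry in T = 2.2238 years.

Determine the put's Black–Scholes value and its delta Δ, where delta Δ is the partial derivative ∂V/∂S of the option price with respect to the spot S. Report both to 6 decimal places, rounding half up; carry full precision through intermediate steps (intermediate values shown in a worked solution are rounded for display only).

σ√T = 0.4637·√2.2238 = 0.691488
d₁ = (ln(S/K) + (r+σ²/2)T) / (σ√T) = (ln(81.79/82.14) + (0.0686+0.4637²/2)·2.2238) / 0.691488 = (-0.004270 + 0.391631) / 0.691488 = 0.560184
d₂ = d₁ − σ√T = 0.560184 − 0.691488 = -0.131305
e^{−rT} = e^{−0.0686·2.2238} = 0.858514
N(−d₁) = 0.287677,  N(−d₂) = 0.552233
Put price V = K·e^{−rT}·N(−d₂) − S·N(−d₁) = 38.942526 − 23.529102 = 15.413425
Δ = −N(−d₁) = -0.287677

price = 15.413425
Δ = -0.287677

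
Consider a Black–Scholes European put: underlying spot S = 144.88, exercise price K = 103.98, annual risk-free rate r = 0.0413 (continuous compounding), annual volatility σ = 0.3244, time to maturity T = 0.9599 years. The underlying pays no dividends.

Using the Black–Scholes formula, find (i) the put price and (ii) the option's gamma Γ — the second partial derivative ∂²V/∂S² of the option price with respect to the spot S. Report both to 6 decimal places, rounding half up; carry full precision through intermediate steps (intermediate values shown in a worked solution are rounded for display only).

price = 2.269203
Γ = 0.003590

σ√T = 0.3244·√0.9599 = 0.317829
d₁ = (ln(S/K) + (r+σ²/2)T) / (σ√T) = (ln(144.88/103.98) + (0.0413+0.3244²/2)·0.9599) / 0.317829 = (0.331707 + 0.090152) / 0.317829 = 1.327313
d₂ = d₁ − σ√T = 1.327313 − 0.317829 = 1.009484
e^{−rT} = e^{−0.0413·0.9599} = 0.961132
N(−d₁) = 0.092203,  N(−d₂) = 0.156371
Put price V = K·e^{−rT}·N(−d₂) − S·N(−d₁) = 15.627517 − 13.358314 = 2.269203
φ(d₁) = (1/√(2π))·e^{−d₁²/2} = 0.165329
Γ = φ(d₁) / (S·σ·√T) = 0.003590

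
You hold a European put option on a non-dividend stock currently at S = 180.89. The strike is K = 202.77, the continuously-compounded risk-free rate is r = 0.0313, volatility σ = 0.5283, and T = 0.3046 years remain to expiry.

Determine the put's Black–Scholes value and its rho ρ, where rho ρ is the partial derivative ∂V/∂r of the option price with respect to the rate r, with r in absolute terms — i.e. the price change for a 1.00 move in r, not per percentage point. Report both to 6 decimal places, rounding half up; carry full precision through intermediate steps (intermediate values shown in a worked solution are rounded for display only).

price = 33.499732
ρ = -42.403185

σ√T = 0.5283·√0.3046 = 0.291572
d₁ = (ln(S/K) + (r+σ²/2)T) / (σ√T) = (ln(180.89/202.77) + (0.0313+0.5283²/2)·0.3046) / 0.291572 = (-0.114183 + 0.052041) / 0.291572 = -0.213128
d₂ = d₁ − σ√T = -0.213128 − 0.291572 = -0.504700
e^{−rT} = e^{−0.0313·0.3046} = 0.990511
N(−d₁) = 0.584387,  N(−d₂) = 0.693115
Put price V = K·e^{−rT}·N(−d₂) − S·N(−d₁) = 139.209407 − 105.709676 = 33.499732
ρ = −K·T·e^{−rT}·N(−d₂) = -42.403185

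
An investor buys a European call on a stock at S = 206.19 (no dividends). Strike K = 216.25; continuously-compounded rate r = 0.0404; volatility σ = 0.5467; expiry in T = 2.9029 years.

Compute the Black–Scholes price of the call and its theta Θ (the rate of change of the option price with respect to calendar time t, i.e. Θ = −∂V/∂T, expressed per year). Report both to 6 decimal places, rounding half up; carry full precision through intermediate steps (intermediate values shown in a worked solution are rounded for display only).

price = 78.571887
Θ = -14.106829

σ√T = 0.5467·√2.9029 = 0.931462
d₁ = (ln(S/K) + (r+σ²/2)T) / (σ√T) = (ln(206.19/216.25) + (0.0404+0.5467²/2)·2.9029) / 0.931462 = (-0.047637 + 0.551088) / 0.931462 = 0.540495
d₂ = d₁ − σ√T = 0.540495 − 0.931462 = -0.390967
e^{−rT} = e^{−0.0404·2.9029} = 0.889339
N(d₁) = 0.705572,  N(d₂) = 0.347911
Call price V = S·N(d₁) − K·e^{−rT}·N(d₂) = 145.481939 − 66.910052 = 78.571887
φ(d₁) = (1/√(2π))·e^{−d₁²/2} = 0.344726
Θ = −S·φ(d₁)·σ/(2√T) − r·K·e^{−rT}·N(d₂) = −11.403663 − 2.703166 = -14.106829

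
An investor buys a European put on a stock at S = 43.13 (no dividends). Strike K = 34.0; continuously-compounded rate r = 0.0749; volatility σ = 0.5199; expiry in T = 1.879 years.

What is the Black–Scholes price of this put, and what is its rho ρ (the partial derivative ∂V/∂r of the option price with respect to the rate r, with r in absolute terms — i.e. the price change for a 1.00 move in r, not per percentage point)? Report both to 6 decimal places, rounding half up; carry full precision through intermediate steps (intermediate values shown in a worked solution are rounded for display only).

price = 4.635696
ρ = -23.896426

σ√T = 0.5199·√1.879 = 0.712661
d₁ = (ln(S/K) + (r+σ²/2)T) / (σ√T) = (ln(43.13/34.0) + (0.0749+0.5199²/2)·1.879) / 0.712661 = (0.237858 + 0.394680) / 0.712661 = 0.887572
d₂ = d₁ − σ√T = 0.887572 − 0.712661 = 0.174911
e^{−rT} = e^{−0.0749·1.879} = 0.868718
N(−d₁) = 0.187385,  N(−d₂) = 0.430575
Put price V = K·e^{−rT}·N(−d₂) − S·N(−d₁) = 12.717630 − 8.081933 = 4.635696
ρ = −K·T·e^{−rT}·N(−d₂) = -23.896426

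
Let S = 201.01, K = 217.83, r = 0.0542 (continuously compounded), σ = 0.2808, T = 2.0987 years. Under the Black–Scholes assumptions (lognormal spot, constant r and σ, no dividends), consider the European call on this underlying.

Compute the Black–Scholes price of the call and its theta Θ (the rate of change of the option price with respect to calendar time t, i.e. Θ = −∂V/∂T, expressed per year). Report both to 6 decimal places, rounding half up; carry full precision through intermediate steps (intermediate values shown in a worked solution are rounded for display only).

σ√T = 0.2808·√2.0987 = 0.406792
d₁ = (ln(S/K) + (r+σ²/2)T) / (σ√T) = (ln(201.01/217.83) + (0.0542+0.2808²/2)·2.0987) / 0.406792 = (-0.080360 + 0.196489) / 0.406792 = 0.285475
d₂ = d₁ − σ√T = 0.285475 − 0.406792 = -0.121316
e^{−rT} = e^{−0.0542·2.0987} = 0.892481
N(d₁) = 0.612360,  N(d₂) = 0.451720
Call price V = S·N(d₁) − K·e^{−rT}·N(d₂) = 123.090489 − 87.818575 = 35.271914
φ(d₁) = (1/√(2π))·e^{−d₁²/2} = 0.383013
Θ = −S·φ(d₁)·σ/(2√T) − r·K·e^{−rT}·N(d₂) = −7.461446 − 4.759767 = -12.221212

price = 35.271914
Θ = -12.221212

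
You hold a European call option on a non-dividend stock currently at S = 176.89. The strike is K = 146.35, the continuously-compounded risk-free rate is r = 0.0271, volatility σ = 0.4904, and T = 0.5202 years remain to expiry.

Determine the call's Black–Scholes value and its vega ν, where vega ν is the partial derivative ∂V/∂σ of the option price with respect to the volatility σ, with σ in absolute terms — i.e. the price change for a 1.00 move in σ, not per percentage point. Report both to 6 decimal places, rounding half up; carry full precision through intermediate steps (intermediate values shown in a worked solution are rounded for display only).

price = 42.420523
ν = 38.346165

σ√T = 0.4904·√0.5202 = 0.353700
d₁ = (ln(S/K) + (r+σ²/2)T) / (σ√T) = (ln(176.89/146.35) + (0.0271+0.4904²/2)·0.5202) / 0.353700 = (0.189527 + 0.076649) / 0.353700 = 0.752548
d₂ = d₁ − σ√T = 0.752548 − 0.353700 = 0.398847
e^{−rT} = e^{−0.0271·0.5202} = 0.986001
N(d₁) = 0.774139,  N(d₂) = 0.654997
Call price V = S·N(d₁) − K·e^{−rT}·N(d₂) = 136.937471 − 94.516948 = 42.420523
φ(d₁) = (1/√(2π))·e^{−d₁²/2} = 0.300562
ν = S·φ(d₁)·√T = 38.346165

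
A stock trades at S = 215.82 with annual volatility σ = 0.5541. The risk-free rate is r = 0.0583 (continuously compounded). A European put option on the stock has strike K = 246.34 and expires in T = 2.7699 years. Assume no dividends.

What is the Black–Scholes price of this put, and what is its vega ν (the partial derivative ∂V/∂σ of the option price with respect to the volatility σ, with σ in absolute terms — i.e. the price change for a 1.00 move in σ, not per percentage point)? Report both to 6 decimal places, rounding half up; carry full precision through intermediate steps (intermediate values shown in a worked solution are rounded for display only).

price = 72.498435
ν = 126.912404

σ√T = 0.5541·√2.7699 = 0.922190
d₁ = (ln(S/K) + (r+σ²/2)T) / (σ√T) = (ln(215.82/246.34) + (0.0583+0.5541²/2)·2.7699) / 0.922190 = (-0.132268 + 0.586702) / 0.922190 = 0.492777
d₂ = d₁ − σ√T = 0.492777 − 0.922190 = -0.429412
e^{−rT} = e^{−0.0583·2.7699} = 0.850879
N(−d₁) = 0.311085,  N(−d₂) = 0.666188
Put price V = K·e^{−rT}·N(−d₂) − S·N(−d₁) = 139.636802 − 67.138367 = 72.498435
φ(d₁) = (1/√(2π))·e^{−d₁²/2} = 0.353330
ν = S·φ(d₁)·√T = 126.912404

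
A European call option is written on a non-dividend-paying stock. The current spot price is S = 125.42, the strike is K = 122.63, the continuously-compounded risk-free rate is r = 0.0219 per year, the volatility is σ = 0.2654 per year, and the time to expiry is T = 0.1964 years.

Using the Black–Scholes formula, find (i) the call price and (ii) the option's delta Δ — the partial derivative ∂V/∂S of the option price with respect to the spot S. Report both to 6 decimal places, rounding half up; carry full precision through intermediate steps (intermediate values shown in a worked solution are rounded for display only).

price = 7.611843
Δ = 0.612808

σ√T = 0.2654·√0.1964 = 0.117617
d₁ = (ln(S/K) + (r+σ²/2)T) / (σ√T) = (ln(125.42/122.63) + (0.0219+0.2654²/2)·0.1964) / 0.117617 = (0.022496 + 0.011218) / 0.117617 = 0.286645
d₂ = d₁ − σ√T = 0.286645 − 0.117617 = 0.169028
e^{−rT} = e^{−0.0219·0.1964} = 0.995708
N(d₁) = 0.612808,  N(d₂) = 0.567113
Call price V = S·N(d₁) − K·e^{−rT}·N(d₂) = 76.858393 − 69.246550 = 7.611843
Δ = N(d₁) = 0.612808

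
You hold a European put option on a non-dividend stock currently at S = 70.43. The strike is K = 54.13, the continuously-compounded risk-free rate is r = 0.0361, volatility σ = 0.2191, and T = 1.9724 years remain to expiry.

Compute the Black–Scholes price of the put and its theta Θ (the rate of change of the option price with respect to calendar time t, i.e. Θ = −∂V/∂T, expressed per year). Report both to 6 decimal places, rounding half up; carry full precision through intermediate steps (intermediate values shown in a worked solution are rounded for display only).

price = 1.281245
Θ = -0.695906

σ√T = 0.2191·√1.9724 = 0.307709
d₁ = (ln(S/K) + (r+σ²/2)T) / (σ√T) = (ln(70.43/54.13) + (0.0361+0.2191²/2)·1.9724) / 0.307709 = (0.263231 + 0.118546) / 0.307709 = 1.240708
d₂ = d₁ − σ√T = 1.240708 − 0.307709 = 0.932999
e^{−rT} = e^{−0.0361·1.9724} = 0.931272
N(−d₁) = 0.107357,  N(−d₂) = 0.175410
Put price V = K·e^{−rT}·N(−d₂) − S·N(−d₁) = 8.842386 − 7.561141 = 1.281245
φ(d₁) = (1/√(2π))·e^{−d₁²/2} = 0.184775
Θ = −S·φ(d₁)·σ/(2√T) + r·K·e^{−rT}·N(−d₂) = −1.015116 + 0.319210 = -0.695906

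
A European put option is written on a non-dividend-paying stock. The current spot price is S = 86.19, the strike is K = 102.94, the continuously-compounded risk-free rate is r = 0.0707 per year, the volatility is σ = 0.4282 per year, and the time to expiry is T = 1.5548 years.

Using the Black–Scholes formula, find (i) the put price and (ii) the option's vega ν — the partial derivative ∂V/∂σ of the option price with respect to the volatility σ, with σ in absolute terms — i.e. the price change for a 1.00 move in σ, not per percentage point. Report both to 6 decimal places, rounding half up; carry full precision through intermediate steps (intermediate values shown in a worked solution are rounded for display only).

price = 21.942482
ν = 42.455521

σ√T = 0.4282·√1.5548 = 0.533930
d₁ = (ln(S/K) + (r+σ²/2)T) / (σ√T) = (ln(86.19/102.94) + (0.0707+0.4282²/2)·1.5548) / 0.533930 = (-0.177592 + 0.252465) / 0.533930 = 0.140229
d₂ = d₁ − σ√T = 0.140229 − 0.533930 = -0.393700
e^{−rT} = e^{−0.0707·1.5548} = 0.895902
N(−d₁) = 0.444239,  N(−d₂) = 0.653099
Put price V = K·e^{−rT}·N(−d₂) − S·N(−d₁) = 60.231475 − 38.288993 = 21.942482
φ(d₁) = (1/√(2π))·e^{−d₁²/2} = 0.395039
ν = S·φ(d₁)·√T = 42.455521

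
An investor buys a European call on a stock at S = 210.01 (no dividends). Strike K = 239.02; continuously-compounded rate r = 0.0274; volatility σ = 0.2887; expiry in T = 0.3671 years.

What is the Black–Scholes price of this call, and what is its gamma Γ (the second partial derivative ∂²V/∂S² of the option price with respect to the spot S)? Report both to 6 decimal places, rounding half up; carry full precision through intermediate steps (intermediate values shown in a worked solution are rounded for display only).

σ√T = 0.2887·√0.3671 = 0.174920
d₁ = (ln(S/K) + (r+σ²/2)T) / (σ√T) = (ln(210.01/239.02) + (0.0274+0.2887²/2)·0.3671) / 0.174920 = (-0.129392 + 0.025357) / 0.174920 = -0.594759
d₂ = d₁ − σ√T = -0.594759 − 0.174920 = -0.769678
e^{−rT} = e^{−0.0274·0.3671} = 0.989992
N(d₁) = 0.276002,  N(d₂) = 0.220745
Call price V = S·N(d₁) − K·e^{−rT}·N(d₂) = 57.963262 − 52.234491 = 5.728771
φ(d₁) = (1/√(2π))·e^{−d₁²/2} = 0.334270
Γ = φ(d₁) / (S·σ·√T) = 0.009100

price = 5.728771
Γ = 0.009100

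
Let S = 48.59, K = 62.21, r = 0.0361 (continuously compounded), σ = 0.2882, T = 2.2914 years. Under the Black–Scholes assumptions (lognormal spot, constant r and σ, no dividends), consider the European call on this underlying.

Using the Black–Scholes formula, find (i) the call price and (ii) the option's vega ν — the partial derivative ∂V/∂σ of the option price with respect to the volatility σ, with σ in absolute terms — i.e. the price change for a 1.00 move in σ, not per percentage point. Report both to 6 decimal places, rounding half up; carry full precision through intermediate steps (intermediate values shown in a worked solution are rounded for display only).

price = 5.428401
ν = 28.976176

σ√T = 0.2882·√2.2914 = 0.436259
d₁ = (ln(S/K) + (r+σ²/2)T) / (σ√T) = (ln(48.59/62.21) + (0.0361+0.2882²/2)·2.2914) / 0.436259 = (-0.247098 + 0.177881) / 0.436259 = -0.158661
d₂ = d₁ − σ√T = -0.158661 − 0.436259 = -0.594921
e^{−rT} = e^{−0.0361·2.2914} = 0.920609
N(d₁) = 0.436968,  N(d₂) = 0.275948
Call price V = S·N(d₁) − K·e^{−rT}·N(d₂) = 21.232265 − 15.803864 = 5.428401
φ(d₁) = (1/√(2π))·e^{−d₁²/2} = 0.393952
ν = S·φ(d₁)·√T = 28.976176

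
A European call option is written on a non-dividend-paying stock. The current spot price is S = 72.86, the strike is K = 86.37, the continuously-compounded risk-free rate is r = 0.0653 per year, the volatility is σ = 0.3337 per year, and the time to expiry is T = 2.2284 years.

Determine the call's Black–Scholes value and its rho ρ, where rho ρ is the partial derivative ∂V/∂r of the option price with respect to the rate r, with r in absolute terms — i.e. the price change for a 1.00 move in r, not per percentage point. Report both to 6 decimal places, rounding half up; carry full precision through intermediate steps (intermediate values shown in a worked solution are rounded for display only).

price = 13.620012
ρ = 63.680395

σ√T = 0.3337·√2.2284 = 0.498142
d₁ = (ln(S/K) + (r+σ²/2)T) / (σ√T) = (ln(72.86/86.37) + (0.0653+0.3337²/2)·2.2284) / 0.498142 = (-0.170101 + 0.269587) / 0.498142 = 0.199715
d₂ = d₁ − σ√T = 0.199715 − 0.498142 = -0.298426
e^{−rT} = e^{−0.0653·2.2284} = 0.864577
N(d₁) = 0.579148,  N(d₂) = 0.382689
Call price V = S·N(d₁) − K·e^{−rT}·N(d₂) = 42.196747 − 28.576735 = 13.620012
ρ = K·T·e^{−rT}·N(d₂) = 63.680395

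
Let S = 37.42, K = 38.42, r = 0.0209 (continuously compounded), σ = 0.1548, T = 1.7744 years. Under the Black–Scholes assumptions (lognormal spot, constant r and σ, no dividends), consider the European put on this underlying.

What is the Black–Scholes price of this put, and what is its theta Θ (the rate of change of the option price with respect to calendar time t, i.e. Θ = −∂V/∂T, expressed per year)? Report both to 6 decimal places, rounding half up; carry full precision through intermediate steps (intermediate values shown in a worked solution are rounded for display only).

σ√T = 0.1548·√1.7744 = 0.206204
d₁ = (ln(S/K) + (r+σ²/2)T) / (σ√T) = (ln(37.42/38.42) + (0.0209+0.1548²/2)·1.7744) / 0.206204 = (-0.026373 + 0.058345) / 0.206204 = 0.155051
d₂ = d₁ − σ√T = 0.155051 − 0.206204 = -0.051153
e^{−rT} = e^{−0.0209·1.7744} = 0.963594
N(−d₁) = 0.438391,  N(−d₂) = 0.520398
Put price V = K·e^{−rT}·N(−d₂) − S·N(−d₁) = 19.265809 − 16.404573 = 2.861236
φ(d₁) = (1/√(2π))·e^{−d₁²/2} = 0.394176
Θ = −S·φ(d₁)·σ/(2√T) + r·K·e^{−rT}·N(−d₂) = −0.857055 + 0.402655 = -0.454399

price = 2.861236
Θ = -0.454399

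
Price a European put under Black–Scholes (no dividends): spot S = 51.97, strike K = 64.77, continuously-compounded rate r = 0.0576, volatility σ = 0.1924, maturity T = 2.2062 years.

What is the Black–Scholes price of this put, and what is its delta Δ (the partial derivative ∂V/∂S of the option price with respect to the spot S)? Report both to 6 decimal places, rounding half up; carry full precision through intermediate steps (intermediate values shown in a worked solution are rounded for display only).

σ√T = 0.1924·√2.2062 = 0.285777
d₁ = (ln(S/K) + (r+σ²/2)T) / (σ√T) = (ln(51.97/64.77) + (0.0576+0.1924²/2)·2.2062) / 0.285777 = (-0.220176 + 0.167911) / 0.285777 = -0.182885
d₂ = d₁ − σ√T = -0.182885 − 0.285777 = -0.468663
e^{−rT} = e^{−0.0576·2.2062} = 0.880666
N(−d₁) = 0.572556,  N(−d₂) = 0.680345
Put price V = K·e^{−rT}·N(−d₂) − S·N(−d₁) = 38.807346 − 29.755739 = 9.051608
Δ = −N(−d₁) = -0.572556

price = 9.051608
Δ = -0.572556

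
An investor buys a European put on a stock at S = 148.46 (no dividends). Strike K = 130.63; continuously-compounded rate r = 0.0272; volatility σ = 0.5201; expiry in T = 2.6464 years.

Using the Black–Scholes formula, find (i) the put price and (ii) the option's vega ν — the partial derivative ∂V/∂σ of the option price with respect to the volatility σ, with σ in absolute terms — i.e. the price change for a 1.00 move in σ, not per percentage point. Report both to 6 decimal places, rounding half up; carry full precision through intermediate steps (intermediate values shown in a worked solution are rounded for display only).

price = 31.949137
ν = 77.525863

σ√T = 0.5201·√2.6464 = 0.846086
d₁ = (ln(S/K) + (r+σ²/2)T) / (σ√T) = (ln(148.46/130.63) + (0.0272+0.5201²/2)·2.6464) / 0.846086 = (0.127947 + 0.429913) / 0.846086 = 0.659341
d₂ = d₁ − σ√T = 0.659341 − 0.846086 = -0.186745
e^{−rT} = e^{−0.0272·2.6464} = 0.930548
N(−d₁) = 0.254838,  N(−d₂) = 0.574070
Put price V = K·e^{−rT}·N(−d₂) − S·N(−d₁) = 69.782427 − 37.833291 = 31.949137
φ(d₁) = (1/√(2π))·e^{−d₁²/2} = 0.321003
ν = S·φ(d₁)·√T = 77.525863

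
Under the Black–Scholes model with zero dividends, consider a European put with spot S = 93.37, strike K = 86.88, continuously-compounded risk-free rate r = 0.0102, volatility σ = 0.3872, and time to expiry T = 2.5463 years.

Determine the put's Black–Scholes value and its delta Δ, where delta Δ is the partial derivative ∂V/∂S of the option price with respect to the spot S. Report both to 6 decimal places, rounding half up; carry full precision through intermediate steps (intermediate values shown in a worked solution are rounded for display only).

σ√T = 0.3872·√2.5463 = 0.617860
d₁ = (ln(S/K) + (r+σ²/2)T) / (σ√T) = (ln(93.37/86.88) + (0.0102+0.3872²/2)·2.5463) / 0.617860 = (0.072042 + 0.216848) / 0.617860 = 0.467565
d₂ = d₁ − σ√T = 0.467565 − 0.617860 = -0.150295
e^{−rT} = e^{−0.0102·2.5463} = 0.974362
N(−d₁) = 0.320048,  N(−d₂) = 0.559734
Put price V = K·e^{−rT}·N(−d₂) − S·N(−d₁) = 47.382920 − 29.882852 = 17.500068
Δ = −N(−d₁) = -0.320048

price = 17.500068
Δ = -0.320048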